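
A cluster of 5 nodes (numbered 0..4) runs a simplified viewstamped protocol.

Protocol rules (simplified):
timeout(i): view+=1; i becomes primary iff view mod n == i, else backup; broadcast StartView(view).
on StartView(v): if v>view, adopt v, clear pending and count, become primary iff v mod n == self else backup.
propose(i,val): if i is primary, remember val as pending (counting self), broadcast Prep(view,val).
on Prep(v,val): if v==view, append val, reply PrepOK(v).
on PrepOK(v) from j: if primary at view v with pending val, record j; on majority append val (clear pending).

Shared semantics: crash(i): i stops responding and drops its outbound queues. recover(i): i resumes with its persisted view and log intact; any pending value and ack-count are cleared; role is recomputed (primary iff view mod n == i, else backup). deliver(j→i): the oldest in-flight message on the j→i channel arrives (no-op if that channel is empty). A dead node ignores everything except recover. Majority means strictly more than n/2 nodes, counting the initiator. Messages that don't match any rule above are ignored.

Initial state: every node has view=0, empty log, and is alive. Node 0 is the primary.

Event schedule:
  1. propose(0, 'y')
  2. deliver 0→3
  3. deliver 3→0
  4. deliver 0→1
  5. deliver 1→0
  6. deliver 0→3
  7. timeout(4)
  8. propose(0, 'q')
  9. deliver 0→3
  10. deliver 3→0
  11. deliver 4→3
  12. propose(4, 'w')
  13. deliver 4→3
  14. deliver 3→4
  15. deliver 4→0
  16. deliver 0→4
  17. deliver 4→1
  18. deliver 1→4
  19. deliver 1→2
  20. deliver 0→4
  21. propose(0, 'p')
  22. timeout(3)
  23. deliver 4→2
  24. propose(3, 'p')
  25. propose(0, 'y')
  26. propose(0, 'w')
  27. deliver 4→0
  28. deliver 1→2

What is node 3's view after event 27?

e1 propose(0,'y'): ·
e2 deliver 0→3: 3[back,v=0,y]
e3 deliver 3→0: ·
e4 deliver 0→1: 1[back,v=0,y]
e5 deliver 1→0: 0[prim,v=0,y]
e6 deliver 0→3: ·
e7 timeout(4): 4[back,v=1,-]
e8 propose(0,'q'): ·
e9 deliver 0→3: 3[back,v=0,y,q]
e10 deliver 3→0: ·
e11 deliver 4→3: 3[back,v=1,y,q]
e12 propose(4,'w'): ·
e13 deliver 4→3: ·
e14 deliver 3→4: ·
e15 deliver 4→0: 0[back,v=1,y]
e16 deliver 0→4: ·
e17 deliver 4→1: 1[prim,v=1,y]
e18 deliver 1→4: ·
e19 deliver 1→2: ·
e20 deliver 0→4: ·
e21 propose(0,'p'): ·
e22 timeout(3): 3[back,v=2,y,q]
e23 deliver 4→2: 2[back,v=1,-]
e24 propose(3,'p'): ·
e25 propose(0,'y'): ·
e26 propose(0,'w'): ·
e27 deliver 4→0: ·

2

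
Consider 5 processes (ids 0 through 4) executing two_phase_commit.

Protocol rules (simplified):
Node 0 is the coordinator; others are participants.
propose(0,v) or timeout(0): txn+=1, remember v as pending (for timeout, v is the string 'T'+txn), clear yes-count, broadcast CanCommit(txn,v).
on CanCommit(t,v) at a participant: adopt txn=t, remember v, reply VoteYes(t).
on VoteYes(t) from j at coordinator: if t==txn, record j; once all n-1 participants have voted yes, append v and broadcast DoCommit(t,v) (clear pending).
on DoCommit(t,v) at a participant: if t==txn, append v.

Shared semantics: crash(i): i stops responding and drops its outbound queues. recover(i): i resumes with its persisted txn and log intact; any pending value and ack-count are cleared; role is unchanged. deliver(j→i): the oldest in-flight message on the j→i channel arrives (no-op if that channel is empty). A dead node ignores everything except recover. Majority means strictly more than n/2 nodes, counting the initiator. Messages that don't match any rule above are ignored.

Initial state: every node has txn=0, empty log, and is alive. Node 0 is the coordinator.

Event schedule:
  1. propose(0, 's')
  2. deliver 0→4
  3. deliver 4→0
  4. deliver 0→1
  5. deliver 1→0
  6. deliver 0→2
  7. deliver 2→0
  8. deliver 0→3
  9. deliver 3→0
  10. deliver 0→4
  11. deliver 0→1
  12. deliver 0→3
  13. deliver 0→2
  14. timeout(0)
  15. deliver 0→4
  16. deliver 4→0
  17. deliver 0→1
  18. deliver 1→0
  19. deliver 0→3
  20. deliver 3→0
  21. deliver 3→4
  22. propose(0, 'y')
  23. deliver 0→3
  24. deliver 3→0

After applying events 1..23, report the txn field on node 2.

step 1 propose(0,'s'): 0={coor,t=1,log=-}
step 2 deliver 0→4: 4={part,t=1,log=-}
step 3 deliver 4→0: —
step 4 deliver 0→1: 1={part,t=1,log=-}
step 5 deliver 1→0: —
step 6 deliver 0→2: 2={part,t=1,log=-}
step 7 deliver 2→0: —
step 8 deliver 0→3: 3={part,t=1,log=-}
step 9 deliver 3→0: 0={coor,t=1,log=s}
step 10 deliver 0→4: 4={part,t=1,log=s}
step 11 deliver 0→1: 1={part,t=1,log=s}
step 12 deliver 0→3: 3={part,t=1,log=s}
step 13 deliver 0→2: 2={part,t=1,log=s}
step 14 timeout(0): 0={coor,t=2,log=s}
step 15 deliver 0→4: 4={part,t=2,log=s}
step 16 deliver 4→0: —
step 17 deliver 0→1: 1={part,t=2,log=s}
step 18 deliver 1→0: —
step 19 deliver 0→3: 3={part,t=2,log=s}
step 20 deliver 3→0: —
step 21 deliver 3→4: —
step 22 propose(0,'y'): 0={coor,t=3,log=s}
step 23 deliver 0→3: 3={part,t=3,log=s}

1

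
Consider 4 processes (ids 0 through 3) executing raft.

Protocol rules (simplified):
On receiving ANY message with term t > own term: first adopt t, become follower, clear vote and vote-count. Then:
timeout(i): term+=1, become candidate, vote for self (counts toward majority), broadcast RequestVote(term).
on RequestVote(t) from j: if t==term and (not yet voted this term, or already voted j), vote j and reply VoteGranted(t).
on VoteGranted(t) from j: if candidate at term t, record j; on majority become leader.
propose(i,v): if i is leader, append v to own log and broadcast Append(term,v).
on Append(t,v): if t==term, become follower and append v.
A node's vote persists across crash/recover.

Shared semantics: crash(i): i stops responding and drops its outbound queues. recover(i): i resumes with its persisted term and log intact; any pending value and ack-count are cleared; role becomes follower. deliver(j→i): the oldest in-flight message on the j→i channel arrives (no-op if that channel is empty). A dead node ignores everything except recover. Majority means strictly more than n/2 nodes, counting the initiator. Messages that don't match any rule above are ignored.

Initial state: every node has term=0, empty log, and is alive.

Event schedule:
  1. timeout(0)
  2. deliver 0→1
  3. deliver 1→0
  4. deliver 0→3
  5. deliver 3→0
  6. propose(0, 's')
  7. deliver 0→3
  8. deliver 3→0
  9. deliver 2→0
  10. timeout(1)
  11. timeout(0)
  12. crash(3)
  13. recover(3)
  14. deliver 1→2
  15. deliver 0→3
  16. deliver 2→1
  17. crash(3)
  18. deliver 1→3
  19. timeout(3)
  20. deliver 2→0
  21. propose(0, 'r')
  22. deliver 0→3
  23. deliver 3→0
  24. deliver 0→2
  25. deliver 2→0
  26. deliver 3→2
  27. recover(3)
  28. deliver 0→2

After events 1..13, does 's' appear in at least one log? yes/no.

after 1 — timeout(0): n0:cand/t1/[-]
after 2 — deliver 0→1: n1:foll/t1/[-]
after 3 — deliver 1→0: ·
after 4 — deliver 0→3: n3:foll/t1/[-]
after 5 — deliver 3→0: n0:lead/t1/[-]
after 6 — propose(0,'s'): n0:lead/t1/[s]
after 7 — deliver 0→3: n3:foll/t1/[s]
after 8 — deliver 3→0: ·
after 9 — deliver 2→0: ·
after 10 — timeout(1): n1:cand/t2/[-]
after 11 — timeout(0): n0:cand/t2/[s]
after 12 — crash(3): n3:✗foll/t1/[s]
after 13 — recover(3): n3:foll/t1/[s]

yes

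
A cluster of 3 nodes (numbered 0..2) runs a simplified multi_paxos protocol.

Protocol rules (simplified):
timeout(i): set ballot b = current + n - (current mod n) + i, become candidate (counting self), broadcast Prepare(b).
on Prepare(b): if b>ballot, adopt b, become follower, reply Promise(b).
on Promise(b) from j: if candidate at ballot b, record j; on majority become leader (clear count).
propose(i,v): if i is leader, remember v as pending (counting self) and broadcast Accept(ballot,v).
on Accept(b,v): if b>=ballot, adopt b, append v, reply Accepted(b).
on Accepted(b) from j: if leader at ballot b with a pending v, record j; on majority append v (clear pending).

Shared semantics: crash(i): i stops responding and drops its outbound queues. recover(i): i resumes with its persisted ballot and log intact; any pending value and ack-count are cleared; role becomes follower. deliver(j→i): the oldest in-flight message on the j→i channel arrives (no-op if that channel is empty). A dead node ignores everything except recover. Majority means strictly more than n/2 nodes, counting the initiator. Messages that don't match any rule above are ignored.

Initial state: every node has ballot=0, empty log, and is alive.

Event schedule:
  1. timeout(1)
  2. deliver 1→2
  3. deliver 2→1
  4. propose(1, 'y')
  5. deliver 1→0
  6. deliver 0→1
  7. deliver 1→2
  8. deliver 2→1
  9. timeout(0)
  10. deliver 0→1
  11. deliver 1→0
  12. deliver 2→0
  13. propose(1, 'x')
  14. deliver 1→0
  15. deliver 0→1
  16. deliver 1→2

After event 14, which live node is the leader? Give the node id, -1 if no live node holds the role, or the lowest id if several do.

0

[1] timeout(1) → N1(cand b4 [-])
[2] deliver 1→2 → N2(foll b4 [-])
[3] deliver 2→1 → N1(lead b4 [-])
[4] propose(1,'y') → ∅
[5] deliver 1→0 → N0(foll b4 [-])
[6] deliver 0→1 → ∅
[7] deliver 1→2 → N2(foll b4 [y])
[8] deliver 2→1 → N1(lead b4 [y])
[9] timeout(0) → N0(cand b6 [-])
[10] deliver 0→1 → N1(foll b6 [y])
[11] deliver 1→0 → ∅
[12] deliver 2→0 → ∅
[13] propose(1,'x') → ∅
[14] deliver 1→0 → N0(lead b6 [-])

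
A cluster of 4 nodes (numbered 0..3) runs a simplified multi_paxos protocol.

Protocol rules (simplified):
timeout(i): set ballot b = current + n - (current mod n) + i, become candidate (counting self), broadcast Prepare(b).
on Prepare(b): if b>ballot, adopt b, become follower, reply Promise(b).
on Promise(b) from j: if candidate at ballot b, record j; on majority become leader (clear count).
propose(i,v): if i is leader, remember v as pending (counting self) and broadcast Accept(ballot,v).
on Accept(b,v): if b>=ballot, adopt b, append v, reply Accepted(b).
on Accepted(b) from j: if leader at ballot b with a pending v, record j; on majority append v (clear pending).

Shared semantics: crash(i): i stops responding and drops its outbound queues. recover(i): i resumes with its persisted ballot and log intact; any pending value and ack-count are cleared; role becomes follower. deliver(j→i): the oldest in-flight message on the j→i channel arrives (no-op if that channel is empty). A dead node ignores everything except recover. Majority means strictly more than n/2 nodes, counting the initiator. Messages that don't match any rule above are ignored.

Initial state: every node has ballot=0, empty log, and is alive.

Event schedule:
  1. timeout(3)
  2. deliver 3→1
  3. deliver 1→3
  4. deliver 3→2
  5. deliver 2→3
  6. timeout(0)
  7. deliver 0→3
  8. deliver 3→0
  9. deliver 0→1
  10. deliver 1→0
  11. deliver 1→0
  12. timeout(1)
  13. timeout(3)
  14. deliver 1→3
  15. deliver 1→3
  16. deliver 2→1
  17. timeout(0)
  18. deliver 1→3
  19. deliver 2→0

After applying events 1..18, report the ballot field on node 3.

after 1 — timeout(3): n3:cand/b7/[-]
after 2 — deliver 3→1: n1:foll/b7/[-]
after 3 — deliver 1→3: ·
after 4 — deliver 3→2: n2:foll/b7/[-]
after 5 — deliver 2→3: n3:lead/b7/[-]
after 6 — timeout(0): n0:cand/b4/[-]
after 7 — deliver 0→3: ·
after 8 — deliver 3→0: n0:foll/b7/[-]
after 9 — deliver 0→1: ·
after 10 — deliver 1→0: ·
after 11 — deliver 1→0: ·
after 12 — timeout(1): n1:cand/b9/[-]
after 13 — timeout(3): n3:cand/b11/[-]
after 14 — deliver 1→3: ·
after 15 — deliver 1→3: ·
after 16 — deliver 2→1: ·
after 17 — timeout(0): n0:cand/b8/[-]
after 18 — deliver 1→3: ·

11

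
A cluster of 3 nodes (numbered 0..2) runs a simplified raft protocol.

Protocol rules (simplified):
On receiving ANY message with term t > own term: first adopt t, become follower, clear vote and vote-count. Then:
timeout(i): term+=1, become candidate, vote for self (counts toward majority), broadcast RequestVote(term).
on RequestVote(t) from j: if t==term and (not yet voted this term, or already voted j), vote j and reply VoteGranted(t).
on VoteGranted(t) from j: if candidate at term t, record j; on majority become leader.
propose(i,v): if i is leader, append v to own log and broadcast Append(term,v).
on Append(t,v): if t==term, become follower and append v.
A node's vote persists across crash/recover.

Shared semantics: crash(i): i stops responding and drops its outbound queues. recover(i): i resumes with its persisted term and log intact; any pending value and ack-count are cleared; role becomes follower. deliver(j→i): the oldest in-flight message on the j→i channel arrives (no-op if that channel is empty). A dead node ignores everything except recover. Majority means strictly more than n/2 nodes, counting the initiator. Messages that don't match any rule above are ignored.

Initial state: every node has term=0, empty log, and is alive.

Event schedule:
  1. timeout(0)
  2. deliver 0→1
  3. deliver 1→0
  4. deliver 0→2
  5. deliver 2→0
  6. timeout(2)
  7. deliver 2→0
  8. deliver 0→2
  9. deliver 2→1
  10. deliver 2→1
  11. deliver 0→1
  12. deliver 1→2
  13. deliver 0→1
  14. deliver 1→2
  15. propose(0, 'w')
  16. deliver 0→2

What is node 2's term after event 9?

1. timeout(0):  <0:cand t1 ->
2. deliver 0→1:  <1:foll t1 ->
3. deliver 1→0:  <0:lead t1 ->
4. deliver 0→2:  <2:foll t1 ->
5. deliver 2→0:  nop
6. timeout(2):  <2:cand t2 ->
7. deliver 2→0:  <0:foll t2 ->
8. deliver 0→2:  <2:lead t2 ->
9. deliver 2→1:  <1:foll t2 ->

2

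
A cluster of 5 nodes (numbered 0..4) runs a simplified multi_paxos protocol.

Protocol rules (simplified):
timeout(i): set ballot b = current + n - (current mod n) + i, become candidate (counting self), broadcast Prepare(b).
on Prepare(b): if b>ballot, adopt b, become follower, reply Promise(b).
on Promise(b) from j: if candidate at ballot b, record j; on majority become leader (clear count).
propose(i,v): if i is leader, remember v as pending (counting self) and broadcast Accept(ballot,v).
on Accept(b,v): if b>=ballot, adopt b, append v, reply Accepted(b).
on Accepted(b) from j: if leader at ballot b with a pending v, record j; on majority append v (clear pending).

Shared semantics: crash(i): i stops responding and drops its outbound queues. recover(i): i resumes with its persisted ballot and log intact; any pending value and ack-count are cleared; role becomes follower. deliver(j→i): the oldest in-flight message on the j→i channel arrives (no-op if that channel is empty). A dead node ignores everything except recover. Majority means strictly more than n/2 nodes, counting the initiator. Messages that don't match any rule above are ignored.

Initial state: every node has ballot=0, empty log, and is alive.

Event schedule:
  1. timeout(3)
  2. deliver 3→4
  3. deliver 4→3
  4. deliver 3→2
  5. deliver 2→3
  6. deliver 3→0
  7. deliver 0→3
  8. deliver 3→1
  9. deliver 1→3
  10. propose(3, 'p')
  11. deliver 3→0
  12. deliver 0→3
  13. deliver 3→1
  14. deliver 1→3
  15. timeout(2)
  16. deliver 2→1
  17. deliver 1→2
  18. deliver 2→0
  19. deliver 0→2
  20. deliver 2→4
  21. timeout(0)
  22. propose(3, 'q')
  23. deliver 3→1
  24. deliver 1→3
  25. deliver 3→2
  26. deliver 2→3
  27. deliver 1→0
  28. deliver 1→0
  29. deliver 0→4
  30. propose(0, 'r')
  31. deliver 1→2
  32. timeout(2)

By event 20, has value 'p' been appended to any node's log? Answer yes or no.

e1 timeout(3): 3[cand,b=8,-]
e2 deliver 3→4: 4[foll,b=8,-]
e3 deliver 4→3: ·
e4 deliver 3→2: 2[foll,b=8,-]
e5 deliver 2→3: 3[lead,b=8,-]
e6 deliver 3→0: 0[foll,b=8,-]
e7 deliver 0→3: ·
e8 deliver 3→1: 1[foll,b=8,-]
e9 deliver 1→3: ·
e10 propose(3,'p'): ·
e11 deliver 3→0: 0[foll,b=8,p]
e12 deliver 0→3: ·
e13 deliver 3→1: 1[foll,b=8,p]
e14 deliver 1→3: 3[lead,b=8,p]
e15 timeout(2): 2[cand,b=12,-]
e16 deliver 2→1: 1[foll,b=12,p]
e17 deliver 1→2: ·
e18 deliver 2→0: 0[foll,b=12,p]
e19 deliver 0→2: 2[lead,b=12,-]
e20 deliver 2→4: 4[foll,b=12,-]

yes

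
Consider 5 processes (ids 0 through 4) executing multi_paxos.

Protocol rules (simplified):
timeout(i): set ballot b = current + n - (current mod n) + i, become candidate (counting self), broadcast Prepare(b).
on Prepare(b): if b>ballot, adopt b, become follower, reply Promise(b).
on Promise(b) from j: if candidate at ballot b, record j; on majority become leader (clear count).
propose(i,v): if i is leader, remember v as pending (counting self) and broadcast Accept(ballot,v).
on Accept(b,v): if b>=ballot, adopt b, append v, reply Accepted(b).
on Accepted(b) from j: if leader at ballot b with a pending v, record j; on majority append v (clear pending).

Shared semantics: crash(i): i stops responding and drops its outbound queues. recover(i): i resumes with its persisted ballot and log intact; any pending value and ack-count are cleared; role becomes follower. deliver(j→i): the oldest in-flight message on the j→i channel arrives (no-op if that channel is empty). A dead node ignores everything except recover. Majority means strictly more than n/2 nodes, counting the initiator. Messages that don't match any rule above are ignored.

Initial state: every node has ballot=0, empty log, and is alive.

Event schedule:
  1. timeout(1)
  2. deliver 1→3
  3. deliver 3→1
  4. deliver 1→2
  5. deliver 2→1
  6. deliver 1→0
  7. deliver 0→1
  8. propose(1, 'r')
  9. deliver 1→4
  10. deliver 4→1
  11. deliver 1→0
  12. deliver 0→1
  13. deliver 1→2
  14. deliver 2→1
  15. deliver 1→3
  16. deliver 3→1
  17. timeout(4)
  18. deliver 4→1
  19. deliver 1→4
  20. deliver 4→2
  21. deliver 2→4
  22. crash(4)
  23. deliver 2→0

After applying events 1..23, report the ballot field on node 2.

[1] timeout(1) → N1(cand b6 [-])
[2] deliver 1→3 → N3(foll b6 [-])
[3] deliver 3→1 → ∅
[4] deliver 1→2 → N2(foll b6 [-])
[5] deliver 2→1 → N1(lead b6 [-])
[6] deliver 1→0 → N0(foll b6 [-])
[7] deliver 0→1 → ∅
[8] propose(1,'r') → ∅
[9] deliver 1→4 → N4(foll b6 [-])
[10] deliver 4→1 → ∅
[11] deliver 1→0 → N0(foll b6 [r])
[12] deliver 0→1 → ∅
[13] deliver 1→2 → N2(foll b6 [r])
[14] deliver 2→1 → N1(lead b6 [r])
[15] deliver 1→3 → N3(foll b6 [r])
[16] deliver 3→1 → ∅
[17] timeout(4) → N4(cand b14 [-])
[18] deliver 4→1 → N1(foll b14 [r])
[19] deliver 1→4 → ∅
[20] deliver 4→2 → N2(foll b14 [r])
[21] deliver 2→4 → ∅
[22] crash(4) → N4(✗cand b14 [-])
[23] deliver 2→0 → ∅

14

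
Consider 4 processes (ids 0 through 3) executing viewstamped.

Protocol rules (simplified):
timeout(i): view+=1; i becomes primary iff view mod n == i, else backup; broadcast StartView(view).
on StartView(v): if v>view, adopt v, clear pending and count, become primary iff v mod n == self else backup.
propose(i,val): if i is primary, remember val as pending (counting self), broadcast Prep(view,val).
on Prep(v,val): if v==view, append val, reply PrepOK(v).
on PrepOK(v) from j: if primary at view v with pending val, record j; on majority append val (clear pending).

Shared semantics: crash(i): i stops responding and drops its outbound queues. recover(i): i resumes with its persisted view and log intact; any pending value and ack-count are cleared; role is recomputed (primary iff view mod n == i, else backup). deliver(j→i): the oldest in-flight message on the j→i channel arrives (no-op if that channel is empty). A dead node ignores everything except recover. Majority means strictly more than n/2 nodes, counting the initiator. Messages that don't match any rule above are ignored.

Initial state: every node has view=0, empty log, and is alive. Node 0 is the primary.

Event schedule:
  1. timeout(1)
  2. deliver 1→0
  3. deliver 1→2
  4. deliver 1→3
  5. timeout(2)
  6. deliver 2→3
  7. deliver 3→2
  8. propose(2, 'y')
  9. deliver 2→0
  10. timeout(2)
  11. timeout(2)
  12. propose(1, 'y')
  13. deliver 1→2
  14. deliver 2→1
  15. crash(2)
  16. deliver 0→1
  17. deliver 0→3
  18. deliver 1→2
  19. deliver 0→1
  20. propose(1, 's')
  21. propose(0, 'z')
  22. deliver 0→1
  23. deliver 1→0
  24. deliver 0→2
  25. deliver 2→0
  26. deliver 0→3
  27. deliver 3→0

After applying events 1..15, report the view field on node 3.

step 1 timeout(1): 1={prim,v=1,log=-}
step 2 deliver 1→0: 0={back,v=1,log=-}
step 3 deliver 1→2: 2={back,v=1,log=-}
step 4 deliver 1→3: 3={back,v=1,log=-}
step 5 timeout(2): 2={prim,v=2,log=-}
step 6 deliver 2→3: 3={back,v=2,log=-}
step 7 deliver 3→2: —
step 8 propose(2,'y'): —
step 9 deliver 2→0: 0={back,v=2,log=-}
step 10 timeout(2): 2={back,v=3,log=-}
step 11 timeout(2): 2={back,v=4,log=-}
step 12 propose(1,'y'): —
step 13 deliver 1→2: —
step 14 deliver 2→1: 1={back,v=2,log=-}
step 15 crash(2): 2={✗back,v=4,log=-}

2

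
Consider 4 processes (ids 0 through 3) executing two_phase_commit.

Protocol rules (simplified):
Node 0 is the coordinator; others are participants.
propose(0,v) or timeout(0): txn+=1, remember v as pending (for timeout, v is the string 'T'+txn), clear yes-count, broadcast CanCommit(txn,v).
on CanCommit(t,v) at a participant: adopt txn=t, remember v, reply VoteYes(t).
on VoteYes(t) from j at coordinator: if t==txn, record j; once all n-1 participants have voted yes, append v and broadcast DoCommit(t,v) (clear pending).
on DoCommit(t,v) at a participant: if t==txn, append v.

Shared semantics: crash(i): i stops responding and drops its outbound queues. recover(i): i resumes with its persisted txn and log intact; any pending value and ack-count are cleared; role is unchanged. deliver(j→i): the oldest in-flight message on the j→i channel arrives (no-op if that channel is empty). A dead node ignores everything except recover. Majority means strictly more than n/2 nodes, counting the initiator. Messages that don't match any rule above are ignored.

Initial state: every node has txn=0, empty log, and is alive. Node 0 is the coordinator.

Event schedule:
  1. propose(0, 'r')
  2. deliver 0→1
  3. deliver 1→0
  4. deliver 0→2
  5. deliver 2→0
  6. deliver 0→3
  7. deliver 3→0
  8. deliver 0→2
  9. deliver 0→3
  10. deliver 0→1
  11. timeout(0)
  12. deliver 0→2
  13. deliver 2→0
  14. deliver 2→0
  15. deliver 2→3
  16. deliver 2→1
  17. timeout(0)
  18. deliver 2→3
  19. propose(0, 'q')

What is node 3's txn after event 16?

1

after 1 — propose(0,'r'): n0:coor/t1/[-]
after 2 — deliver 0→1: n1:part/t1/[-]
after 3 — deliver 1→0: ·
after 4 — deliver 0→2: n2:part/t1/[-]
after 5 — deliver 2→0: ·
after 6 — deliver 0→3: n3:part/t1/[-]
after 7 — deliver 3→0: n0:coor/t1/[r]
after 8 — deliver 0→2: n2:part/t1/[r]
after 9 — deliver 0→3: n3:part/t1/[r]
after 10 — deliver 0→1: n1:part/t1/[r]
after 11 — timeout(0): n0:coor/t2/[r]
after 12 — deliver 0→2: n2:part/t2/[r]
after 13 — deliver 2→0: ·
after 14 — deliver 2→0: ·
after 15 — deliver 2→3: ·
after 16 — deliver 2→1: ·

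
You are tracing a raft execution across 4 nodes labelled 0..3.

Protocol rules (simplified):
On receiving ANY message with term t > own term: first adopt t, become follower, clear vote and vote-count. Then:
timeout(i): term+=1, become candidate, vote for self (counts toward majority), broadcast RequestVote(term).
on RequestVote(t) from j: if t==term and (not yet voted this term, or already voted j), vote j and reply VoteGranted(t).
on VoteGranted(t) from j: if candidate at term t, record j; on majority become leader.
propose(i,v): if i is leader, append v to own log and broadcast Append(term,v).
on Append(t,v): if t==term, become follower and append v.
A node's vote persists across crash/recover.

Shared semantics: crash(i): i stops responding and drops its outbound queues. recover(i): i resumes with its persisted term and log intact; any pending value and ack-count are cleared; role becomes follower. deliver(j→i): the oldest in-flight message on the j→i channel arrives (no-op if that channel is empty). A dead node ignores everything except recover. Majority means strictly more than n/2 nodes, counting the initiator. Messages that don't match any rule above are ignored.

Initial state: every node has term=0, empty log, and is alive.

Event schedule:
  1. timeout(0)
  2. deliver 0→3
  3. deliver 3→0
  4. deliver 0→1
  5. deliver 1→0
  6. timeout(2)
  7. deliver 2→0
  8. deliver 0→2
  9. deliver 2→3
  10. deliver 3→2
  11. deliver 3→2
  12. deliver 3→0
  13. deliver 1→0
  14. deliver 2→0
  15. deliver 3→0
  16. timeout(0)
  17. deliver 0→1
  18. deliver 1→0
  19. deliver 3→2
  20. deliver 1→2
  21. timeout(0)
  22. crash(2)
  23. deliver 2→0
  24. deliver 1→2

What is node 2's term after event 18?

1

[1] timeout(0) → N0(cand t1 [-])
[2] deliver 0→3 → N3(foll t1 [-])
[3] deliver 3→0 → ∅
[4] deliver 0→1 → N1(foll t1 [-])
[5] deliver 1→0 → N0(lead t1 [-])
[6] timeout(2) → N2(cand t1 [-])
[7] deliver 2→0 → ∅
[8] deliver 0→2 → ∅
[9] deliver 2→3 → ∅
[10] deliver 3→2 → ∅
[11] deliver 3→2 → ∅
[12] deliver 3→0 → ∅
[13] deliver 1→0 → ∅
[14] deliver 2→0 → ∅
[15] deliver 3→0 → ∅
[16] timeout(0) → N0(cand t2 [-])
[17] deliver 0→1 → N1(foll t2 [-])
[18] deliver 1→0 → ∅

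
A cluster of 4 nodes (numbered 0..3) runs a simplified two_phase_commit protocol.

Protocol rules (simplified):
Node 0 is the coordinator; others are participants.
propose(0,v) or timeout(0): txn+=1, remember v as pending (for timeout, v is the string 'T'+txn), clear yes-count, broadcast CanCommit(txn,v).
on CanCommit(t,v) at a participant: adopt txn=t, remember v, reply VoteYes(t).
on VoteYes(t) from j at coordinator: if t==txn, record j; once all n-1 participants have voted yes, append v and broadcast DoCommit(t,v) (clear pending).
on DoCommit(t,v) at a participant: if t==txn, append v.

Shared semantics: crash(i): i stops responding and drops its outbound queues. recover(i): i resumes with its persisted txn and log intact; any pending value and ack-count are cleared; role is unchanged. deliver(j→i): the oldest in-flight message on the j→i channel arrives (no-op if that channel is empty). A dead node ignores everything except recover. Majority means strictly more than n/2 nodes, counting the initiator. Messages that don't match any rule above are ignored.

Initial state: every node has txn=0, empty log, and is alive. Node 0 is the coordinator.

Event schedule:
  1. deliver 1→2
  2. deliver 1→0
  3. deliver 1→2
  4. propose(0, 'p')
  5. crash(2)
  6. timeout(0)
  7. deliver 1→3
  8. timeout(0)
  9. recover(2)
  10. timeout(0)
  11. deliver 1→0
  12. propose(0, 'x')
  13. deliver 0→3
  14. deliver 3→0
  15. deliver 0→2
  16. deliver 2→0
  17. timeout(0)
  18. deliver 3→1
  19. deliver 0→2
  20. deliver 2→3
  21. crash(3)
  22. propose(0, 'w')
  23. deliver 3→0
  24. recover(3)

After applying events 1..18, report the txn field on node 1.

1. deliver 1→2:  nop
2. deliver 1→0:  nop
3. deliver 1→2:  nop
4. propose(0,'p'):  <0:coor t1 ->
5. crash(2):  <2:✗part t0 ->
6. timeout(0):  <0:coor t2 ->
7. deliver 1→3:  nop
8. timeout(0):  <0:coor t3 ->
9. recover(2):  <2:part t0 ->
10. timeout(0):  <0:coor t4 ->
11. deliver 1→0:  nop
12. propose(0,'x'):  <0:coor t5 ->
13. deliver 0→3:  <3:part t1 ->
14. deliver 3→0:  nop
15. deliver 0→2:  <2:part t1 ->
16. deliver 2→0:  nop
17. timeout(0):  <0:coor t6 ->
18. deliver 3→1:  nop

0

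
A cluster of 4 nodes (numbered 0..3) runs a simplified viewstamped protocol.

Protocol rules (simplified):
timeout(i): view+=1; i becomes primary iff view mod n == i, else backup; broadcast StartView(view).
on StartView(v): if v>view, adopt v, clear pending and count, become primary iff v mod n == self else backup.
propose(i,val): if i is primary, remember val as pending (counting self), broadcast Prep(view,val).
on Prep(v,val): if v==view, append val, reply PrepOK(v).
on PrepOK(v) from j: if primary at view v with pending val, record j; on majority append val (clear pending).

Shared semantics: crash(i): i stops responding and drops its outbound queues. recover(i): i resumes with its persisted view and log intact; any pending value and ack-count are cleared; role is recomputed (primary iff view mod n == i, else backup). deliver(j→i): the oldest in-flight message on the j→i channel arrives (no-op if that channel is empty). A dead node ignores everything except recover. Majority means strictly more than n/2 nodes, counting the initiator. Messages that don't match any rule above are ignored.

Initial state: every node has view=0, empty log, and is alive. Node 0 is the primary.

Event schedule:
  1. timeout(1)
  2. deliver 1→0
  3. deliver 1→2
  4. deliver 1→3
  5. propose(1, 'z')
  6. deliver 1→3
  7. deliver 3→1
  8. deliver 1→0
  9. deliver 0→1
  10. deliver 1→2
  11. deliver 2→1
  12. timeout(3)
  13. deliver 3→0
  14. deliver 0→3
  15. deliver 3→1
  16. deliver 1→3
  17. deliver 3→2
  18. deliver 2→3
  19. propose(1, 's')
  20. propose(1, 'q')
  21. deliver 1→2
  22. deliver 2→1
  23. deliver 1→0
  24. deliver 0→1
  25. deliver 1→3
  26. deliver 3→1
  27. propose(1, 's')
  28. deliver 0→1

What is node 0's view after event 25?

e1 timeout(1): 1[prim,v=1,-]
e2 deliver 1→0: 0[back,v=1,-]
e3 deliver 1→2: 2[back,v=1,-]
e4 deliver 1→3: 3[back,v=1,-]
e5 propose(1,'z'): ·
e6 deliver 1→3: 3[back,v=1,z]
e7 deliver 3→1: ·
e8 deliver 1→0: 0[back,v=1,z]
e9 deliver 0→1: 1[prim,v=1,z]
e10 deliver 1→2: 2[back,v=1,z]
e11 deliver 2→1: ·
e12 timeout(3): 3[back,v=2,z]
e13 deliver 3→0: 0[back,v=2,z]
e14 deliver 0→3: ·
e15 deliver 3→1: 1[back,v=2,z]
e16 deliver 1→3: ·
e17 deliver 3→2: 2[prim,v=2,z]
e18 deliver 2→3: ·
e19 propose(1,'s'): ·
e20 propose(1,'q'): ·
e21 deliver 1→2: ·
e22 deliver 2→1: ·
e23 deliver 1→0: ·
e24 deliver 0→1: ·
e25 deliver 1→3: ·

2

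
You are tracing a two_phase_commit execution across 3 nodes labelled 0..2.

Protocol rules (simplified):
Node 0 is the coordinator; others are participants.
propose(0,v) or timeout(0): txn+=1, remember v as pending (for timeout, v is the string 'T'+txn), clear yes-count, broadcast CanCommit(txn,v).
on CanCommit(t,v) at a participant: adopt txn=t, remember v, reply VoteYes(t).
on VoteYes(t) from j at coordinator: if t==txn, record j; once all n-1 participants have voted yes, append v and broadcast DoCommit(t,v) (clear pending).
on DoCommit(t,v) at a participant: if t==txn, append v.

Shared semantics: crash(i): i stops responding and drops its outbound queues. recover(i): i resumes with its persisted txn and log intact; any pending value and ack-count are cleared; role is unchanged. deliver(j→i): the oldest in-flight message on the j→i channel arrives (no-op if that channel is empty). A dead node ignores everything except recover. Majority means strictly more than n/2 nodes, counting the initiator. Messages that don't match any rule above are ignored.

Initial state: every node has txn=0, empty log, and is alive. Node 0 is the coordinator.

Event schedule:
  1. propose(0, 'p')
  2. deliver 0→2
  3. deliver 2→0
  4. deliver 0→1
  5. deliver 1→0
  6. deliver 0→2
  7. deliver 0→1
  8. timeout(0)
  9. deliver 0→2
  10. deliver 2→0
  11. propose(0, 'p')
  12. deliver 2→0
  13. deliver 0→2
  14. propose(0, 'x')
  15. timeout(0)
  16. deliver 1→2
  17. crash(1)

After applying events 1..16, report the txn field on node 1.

1

after 1 — propose(0,'p'): n0:coor/t1/[-]
after 2 — deliver 0→2: n2:part/t1/[-]
after 3 — deliver 2→0: ·
after 4 — deliver 0→1: n1:part/t1/[-]
after 5 — deliver 1→0: n0:coor/t1/[p]
after 6 — deliver 0→2: n2:part/t1/[p]
after 7 — deliver 0→1: n1:part/t1/[p]
after 8 — timeout(0): n0:coor/t2/[p]
after 9 — deliver 0→2: n2:part/t2/[p]
after 10 — deliver 2→0: ·
after 11 — propose(0,'p'): n0:coor/t3/[p]
after 12 — deliver 2→0: ·
after 13 — deliver 0→2: n2:part/t3/[p]
after 14 — propose(0,'x'): n0:coor/t4/[p]
after 15 — timeout(0): n0:coor/t5/[p]
after 16 — deliver 1→2: ·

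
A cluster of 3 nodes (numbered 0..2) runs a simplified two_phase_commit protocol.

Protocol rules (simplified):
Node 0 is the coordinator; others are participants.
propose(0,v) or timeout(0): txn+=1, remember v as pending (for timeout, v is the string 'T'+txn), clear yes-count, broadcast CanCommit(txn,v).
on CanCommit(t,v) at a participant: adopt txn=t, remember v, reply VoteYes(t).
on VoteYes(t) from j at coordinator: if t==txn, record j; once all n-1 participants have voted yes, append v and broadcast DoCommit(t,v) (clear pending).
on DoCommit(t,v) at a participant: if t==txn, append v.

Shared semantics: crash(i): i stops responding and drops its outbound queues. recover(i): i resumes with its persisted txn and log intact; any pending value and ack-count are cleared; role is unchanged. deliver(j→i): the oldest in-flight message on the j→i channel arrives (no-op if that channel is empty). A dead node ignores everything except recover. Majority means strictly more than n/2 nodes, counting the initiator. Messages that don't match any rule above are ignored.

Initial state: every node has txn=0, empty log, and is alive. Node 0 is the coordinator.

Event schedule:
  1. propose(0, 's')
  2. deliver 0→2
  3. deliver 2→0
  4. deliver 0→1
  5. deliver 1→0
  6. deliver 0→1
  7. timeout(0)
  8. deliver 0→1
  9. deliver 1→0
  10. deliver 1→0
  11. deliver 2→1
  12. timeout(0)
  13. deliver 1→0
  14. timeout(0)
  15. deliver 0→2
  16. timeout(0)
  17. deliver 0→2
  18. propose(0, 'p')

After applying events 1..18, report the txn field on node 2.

2

after 1 — propose(0,'s'): n0:coor/t1/[-]
after 2 — deliver 0→2: n2:part/t1/[-]
after 3 — deliver 2→0: ·
after 4 — deliver 0→1: n1:part/t1/[-]
after 5 — deliver 1→0: n0:coor/t1/[s]
after 6 — deliver 0→1: n1:part/t1/[s]
after 7 — timeout(0): n0:coor/t2/[s]
after 8 — deliver 0→1: n1:part/t2/[s]
after 9 — deliver 1→0: ·
after 10 — deliver 1→0: ·
after 11 — deliver 2→1: ·
after 12 — timeout(0): n0:coor/t3/[s]
after 13 — deliver 1→0: ·
after 14 — timeout(0): n0:coor/t4/[s]
after 15 — deliver 0→2: n2:part/t1/[s]
after 16 — timeout(0): n0:coor/t5/[s]
after 17 — deliver 0→2: n2:part/t2/[s]
after 18 — propose(0,'p'): n0:coor/t6/[s]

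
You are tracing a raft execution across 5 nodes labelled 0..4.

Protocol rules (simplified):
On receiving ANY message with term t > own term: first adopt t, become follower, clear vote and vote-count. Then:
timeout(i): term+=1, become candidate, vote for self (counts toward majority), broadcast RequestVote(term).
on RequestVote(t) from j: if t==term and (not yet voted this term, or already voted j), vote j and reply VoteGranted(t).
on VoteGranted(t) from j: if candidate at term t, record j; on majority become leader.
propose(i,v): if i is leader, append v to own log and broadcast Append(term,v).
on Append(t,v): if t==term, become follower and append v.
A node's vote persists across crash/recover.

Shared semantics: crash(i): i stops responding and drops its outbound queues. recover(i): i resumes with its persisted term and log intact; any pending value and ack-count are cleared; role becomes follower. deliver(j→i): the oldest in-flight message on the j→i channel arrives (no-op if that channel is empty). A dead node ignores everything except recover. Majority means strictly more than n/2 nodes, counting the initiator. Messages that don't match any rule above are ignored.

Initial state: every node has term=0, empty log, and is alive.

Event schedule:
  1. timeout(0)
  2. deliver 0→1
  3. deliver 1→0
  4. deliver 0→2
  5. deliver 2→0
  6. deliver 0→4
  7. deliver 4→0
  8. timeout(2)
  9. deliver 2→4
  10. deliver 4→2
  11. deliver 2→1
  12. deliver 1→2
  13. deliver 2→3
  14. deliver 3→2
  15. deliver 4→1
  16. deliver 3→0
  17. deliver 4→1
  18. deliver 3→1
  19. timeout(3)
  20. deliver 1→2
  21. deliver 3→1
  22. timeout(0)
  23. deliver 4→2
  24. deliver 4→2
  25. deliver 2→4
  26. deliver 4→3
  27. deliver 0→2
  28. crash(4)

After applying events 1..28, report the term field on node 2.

2

1. timeout(0):  <0:cand t1 ->
2. deliver 0→1:  <1:foll t1 ->
3. deliver 1→0:  nop
4. deliver 0→2:  <2:foll t1 ->
5. deliver 2→0:  <0:lead t1 ->
6. deliver 0→4:  <4:foll t1 ->
7. deliver 4→0:  nop
8. timeout(2):  <2:cand t2 ->
9. deliver 2→4:  <4:foll t2 ->
10. deliver 4→2:  nop
11. deliver 2→1:  <1:foll t2 ->
12. deliver 1→2:  <2:lead t2 ->
13. deliver 2→3:  <3:foll t2 ->
14. deliver 3→2:  nop
15. deliver 4→1:  nop
16. deliver 3→0:  nop
17. deliver 4→1:  nop
18. deliver 3→1:  nop
19. timeout(3):  <3:cand t3 ->
20. deliver 1→2:  nop
21. deliver 3→1:  <1:foll t3 ->
22. timeout(0):  <0:cand t2 ->
23. deliver 4→2:  nop
24. deliver 4→2:  nop
25. deliver 2→4:  nop
26. deliver 4→3:  nop
27. deliver 0→2:  nop
28. crash(4):  <4:✗foll t2 ->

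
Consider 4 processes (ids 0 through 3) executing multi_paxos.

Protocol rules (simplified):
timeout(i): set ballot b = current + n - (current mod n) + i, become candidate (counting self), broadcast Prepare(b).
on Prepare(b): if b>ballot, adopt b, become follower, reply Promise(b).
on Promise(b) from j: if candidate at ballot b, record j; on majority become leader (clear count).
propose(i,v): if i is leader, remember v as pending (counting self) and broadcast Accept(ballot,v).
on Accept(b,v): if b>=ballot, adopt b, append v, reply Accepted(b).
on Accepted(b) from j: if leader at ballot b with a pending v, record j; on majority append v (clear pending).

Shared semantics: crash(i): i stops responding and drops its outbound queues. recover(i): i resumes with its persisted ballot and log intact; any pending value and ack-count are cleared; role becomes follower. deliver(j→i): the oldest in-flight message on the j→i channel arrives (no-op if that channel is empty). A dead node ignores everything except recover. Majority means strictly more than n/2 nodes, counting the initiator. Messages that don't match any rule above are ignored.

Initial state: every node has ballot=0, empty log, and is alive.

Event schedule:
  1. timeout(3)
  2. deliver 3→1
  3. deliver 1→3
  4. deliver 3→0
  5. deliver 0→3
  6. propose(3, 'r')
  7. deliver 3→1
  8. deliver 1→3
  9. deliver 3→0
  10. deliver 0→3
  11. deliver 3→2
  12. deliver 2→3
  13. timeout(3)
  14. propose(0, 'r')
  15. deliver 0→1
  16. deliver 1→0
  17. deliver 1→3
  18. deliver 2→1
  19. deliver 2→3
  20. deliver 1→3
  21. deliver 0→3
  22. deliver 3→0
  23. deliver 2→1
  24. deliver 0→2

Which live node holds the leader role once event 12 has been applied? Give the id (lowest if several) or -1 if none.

3

1. timeout(3):  <3:cand b7 ->
2. deliver 3→1:  <1:foll b7 ->
3. deliver 1→3:  nop
4. deliver 3→0:  <0:foll b7 ->
5. deliver 0→3:  <3:lead b7 ->
6. propose(3,'r'):  nop
7. deliver 3→1:  <1:foll b7 r>
8. deliver 1→3:  nop
9. deliver 3→0:  <0:foll b7 r>
10. deliver 0→3:  <3:lead b7 r>
11. deliver 3→2:  <2:foll b7 ->
12. deliver 2→3:  nop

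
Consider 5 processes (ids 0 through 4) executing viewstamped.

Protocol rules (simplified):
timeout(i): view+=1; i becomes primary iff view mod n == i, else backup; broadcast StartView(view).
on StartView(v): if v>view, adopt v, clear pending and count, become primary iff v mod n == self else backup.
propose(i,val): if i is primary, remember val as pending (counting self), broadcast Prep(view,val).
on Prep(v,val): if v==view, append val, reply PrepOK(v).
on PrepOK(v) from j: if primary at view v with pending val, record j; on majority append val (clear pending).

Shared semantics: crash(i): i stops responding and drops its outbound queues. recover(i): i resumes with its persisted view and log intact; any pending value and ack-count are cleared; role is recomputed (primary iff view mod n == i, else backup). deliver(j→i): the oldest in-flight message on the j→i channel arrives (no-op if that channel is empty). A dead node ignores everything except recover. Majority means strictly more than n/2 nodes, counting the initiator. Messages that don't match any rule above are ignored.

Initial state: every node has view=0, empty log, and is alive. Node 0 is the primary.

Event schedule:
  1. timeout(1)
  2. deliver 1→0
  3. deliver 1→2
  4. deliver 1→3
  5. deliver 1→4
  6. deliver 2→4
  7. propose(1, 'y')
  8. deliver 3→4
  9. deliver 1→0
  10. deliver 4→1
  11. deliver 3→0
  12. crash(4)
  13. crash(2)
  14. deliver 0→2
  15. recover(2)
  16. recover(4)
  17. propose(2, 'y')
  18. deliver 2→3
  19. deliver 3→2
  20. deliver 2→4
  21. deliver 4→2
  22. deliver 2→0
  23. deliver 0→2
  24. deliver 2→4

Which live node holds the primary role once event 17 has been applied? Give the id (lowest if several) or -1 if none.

1

after 1 — timeout(1): n1:prim/v1/[-]
after 2 — deliver 1→0: n0:back/v1/[-]
after 3 — deliver 1→2: n2:back/v1/[-]
after 4 — deliver 1→3: n3:back/v1/[-]
after 5 — deliver 1→4: n4:back/v1/[-]
after 6 — deliver 2→4: ·
after 7 — propose(1,'y'): ·
after 8 — deliver 3→4: ·
after 9 — deliver 1→0: n0:back/v1/[y]
after 10 — deliver 4→1: ·
after 11 — deliver 3→0: ·
after 12 — crash(4): n4:✗back/v1/[-]
after 13 — crash(2): n2:✗back/v1/[-]
after 14 — deliver 0→2: ·
after 15 — recover(2): n2:back/v1/[-]
after 16 — recover(4): n4:back/v1/[-]
after 17 — propose(2,'y'): ·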